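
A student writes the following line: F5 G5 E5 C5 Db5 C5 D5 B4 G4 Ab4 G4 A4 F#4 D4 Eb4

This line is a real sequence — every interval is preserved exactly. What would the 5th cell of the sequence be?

Taking 5-note groups, the heads are F5, C5, G4: the pattern moves down a 4th.
Continuing the starts: D4 → A3.
Statement 5 starts on A3 and keeps the same exact contour: A3 B3 G#3 E3 F3.

A3 B3 G#3 E3 F3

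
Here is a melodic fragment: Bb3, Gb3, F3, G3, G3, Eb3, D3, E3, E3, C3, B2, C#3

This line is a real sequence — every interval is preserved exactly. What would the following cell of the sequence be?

Taking 4-note groups, the heads are Bb3, G3, E3: the pattern moves down a 3rd.
Statement 4 starts on C#3 and keeps the same exact contour: C#3 A2 G#2 A#2.

C#3 A2 G#2 A#2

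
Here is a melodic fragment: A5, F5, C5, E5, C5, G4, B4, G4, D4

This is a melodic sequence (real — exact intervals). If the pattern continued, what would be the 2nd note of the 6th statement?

E3

With 3-note cells, note 2 of each statement runs F5, C5, G4.
Extending down a 4th: D4 → A3 → E3.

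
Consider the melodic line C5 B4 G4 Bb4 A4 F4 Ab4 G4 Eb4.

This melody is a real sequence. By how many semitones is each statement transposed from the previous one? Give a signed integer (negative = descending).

-2

With a 3-note motive the entries are C5, Bb4, Ab4, each down a 2nd from the previous.
C5 to Bb4 spans -2 semitones.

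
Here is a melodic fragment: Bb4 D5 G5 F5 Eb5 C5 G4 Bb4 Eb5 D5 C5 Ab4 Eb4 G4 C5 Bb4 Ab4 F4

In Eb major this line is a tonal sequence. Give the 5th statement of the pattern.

Ab3 C4 F4 Eb4 D4 Bb3

Unit = 6 notes; the statements start on Bb4, G4, Eb4, moving down a 3rd each time.
Continuing the starts: C4 → Ab3.
So cell 5 is Ab3 C4 F4 Eb4 D4 Bb3.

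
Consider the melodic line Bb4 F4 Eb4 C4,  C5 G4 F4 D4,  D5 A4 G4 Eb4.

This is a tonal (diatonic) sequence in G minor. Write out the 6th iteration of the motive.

G5 D5 C5 A4

Unit = 4 notes; the statements start on Bb4, C5, D5, moving up a 2nd each time.
Extending up a 2nd: Eb5 → F5 → G5.
So cell 6 is G5 D5 C5 A4.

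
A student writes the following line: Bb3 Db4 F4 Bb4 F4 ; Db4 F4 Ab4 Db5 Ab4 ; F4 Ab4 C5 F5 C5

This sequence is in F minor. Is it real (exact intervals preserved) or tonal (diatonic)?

tonal

Every note is diatonic to F minor.
Cell 1 has +3 semitones from note 1 to 2, but cell 2 has +4 — the interval quality changes while the contour stays the same, which is the hallmark of a tonal sequence.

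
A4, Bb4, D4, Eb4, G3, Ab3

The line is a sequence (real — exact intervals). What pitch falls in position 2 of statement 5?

The unit is 2 notes. Position-2 pitches of the 3 shown cells: Bb4, Eb4, Ab3.
Carrying that down a 5th forward: Db3 → Gb2.

Gb2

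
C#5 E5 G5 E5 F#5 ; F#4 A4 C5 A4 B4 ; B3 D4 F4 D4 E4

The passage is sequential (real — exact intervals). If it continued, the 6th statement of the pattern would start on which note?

D2

Unit = 5 notes; the statements start on C#5, F#4, B3, moving down a 5th each time.
Extending the heads down a 5th: E3 → A2 → D2.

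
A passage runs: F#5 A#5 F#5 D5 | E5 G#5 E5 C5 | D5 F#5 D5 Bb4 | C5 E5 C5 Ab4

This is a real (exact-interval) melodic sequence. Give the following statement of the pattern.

Bb4 D5 Bb4 Gb4

Taking 4-note groups, the heads are F#5, E5, D5, C5: the pattern moves down a 2nd.
So cell 5 is Bb4 D5 Bb4 Gb4.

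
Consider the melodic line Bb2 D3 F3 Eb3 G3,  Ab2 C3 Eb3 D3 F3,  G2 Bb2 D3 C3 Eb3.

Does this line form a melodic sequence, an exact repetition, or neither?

Each 5-note cell is the previous one transposed down a 2nd.

sequence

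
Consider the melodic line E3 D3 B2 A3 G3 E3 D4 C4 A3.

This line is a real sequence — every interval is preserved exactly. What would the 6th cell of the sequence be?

F5 Eb5 C5

The 3-note cells begin on E3, A3, D4 — each up a 4th from the last.
Carrying on: G4 → C5 → F5.
Statement 6 starts on F5 and keeps the same exact contour: F5 Eb5 C5.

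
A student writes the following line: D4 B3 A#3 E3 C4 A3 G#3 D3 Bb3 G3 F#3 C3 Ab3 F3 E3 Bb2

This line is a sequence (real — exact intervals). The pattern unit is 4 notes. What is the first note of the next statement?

The 4-note cells begin on D4, C4, Bb3, Ab3 — each down a 2nd from the last.
One more step down a 2nd gives Gb3.

Gb3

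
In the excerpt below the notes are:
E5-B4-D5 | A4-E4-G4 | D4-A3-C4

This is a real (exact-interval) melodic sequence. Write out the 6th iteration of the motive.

F2 C2 Eb2

Taking 3-note groups, the heads are E5, A4, D4: the pattern moves down a 5th.
Carrying on: G3 → C3 → F2.
Statement 6 starts on F2 and keeps the same exact contour: F2 C2 Eb2.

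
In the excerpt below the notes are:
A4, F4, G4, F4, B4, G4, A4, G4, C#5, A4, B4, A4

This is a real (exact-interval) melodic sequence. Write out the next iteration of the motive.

D#5 B4 C#5 B4

The 4-note cells begin on A4, B4, C#5 — each up a 2nd from the last.
From D#5 the exact shape gives D#5 B4 C#5 B4.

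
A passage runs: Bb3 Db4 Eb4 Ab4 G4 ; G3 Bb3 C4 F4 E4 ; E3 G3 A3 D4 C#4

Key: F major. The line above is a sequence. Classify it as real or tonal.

real

Each cell has the same semitone pattern (3, 2, 5, -1) — intervals are preserved exactly.
And Db4 lies outside F major, so the sequence is real rather than tonal.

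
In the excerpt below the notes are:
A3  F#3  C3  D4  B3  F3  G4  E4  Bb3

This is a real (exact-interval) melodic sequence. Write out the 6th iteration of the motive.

Bb5 G5 Db5

Unit = 3 notes; the statements start on A3, D4, G4, moving up a 4th each time.
Continuing the starts: C5 → F5 → Bb5.
Statement 6 starts on Bb5 and keeps the same exact contour: Bb5 G5 Db5.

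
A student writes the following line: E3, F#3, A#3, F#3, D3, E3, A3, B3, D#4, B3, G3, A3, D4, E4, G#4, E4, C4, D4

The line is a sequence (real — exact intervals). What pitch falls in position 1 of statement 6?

F5

The unit is 6 notes. Position-1 pitches of the 3 shown cells: E3, A3, D4.
Each moves up a 4th. Continuing: G4 → C5 → F5.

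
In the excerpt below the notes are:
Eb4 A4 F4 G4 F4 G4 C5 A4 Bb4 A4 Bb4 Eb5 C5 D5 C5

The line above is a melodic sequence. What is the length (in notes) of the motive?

15 notes total. Splitting into 3 groups of 5:
Eb4 A4 F4 G4 F4 | G4 C5 A4 Bb4 A4 | Bb4 Eb5 C5 D5 C5
Every group is a transposition up a 3rd of the one before; no shorter unit works.

5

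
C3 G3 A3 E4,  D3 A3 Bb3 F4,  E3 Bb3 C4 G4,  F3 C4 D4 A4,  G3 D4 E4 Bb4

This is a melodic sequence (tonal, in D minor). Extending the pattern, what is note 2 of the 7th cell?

Grouping in 4s, the 2nd note of each cell is G3, A3, Bb3, C4, D4.
Extending up a 2nd: E4 → F4.

F4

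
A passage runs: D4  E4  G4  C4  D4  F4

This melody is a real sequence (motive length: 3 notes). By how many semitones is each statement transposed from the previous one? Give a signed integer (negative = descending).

-2

With a 3-note motive the entries are D4, C4, each down a 2nd from the previous.
D4→C4 is 60 − 62 = -2 semitones.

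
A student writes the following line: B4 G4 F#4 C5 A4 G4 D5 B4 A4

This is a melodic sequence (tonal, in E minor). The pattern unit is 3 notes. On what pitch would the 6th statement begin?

G5

Taking 3-note groups, the heads are B4, C5, D5: the pattern moves up a 2nd.
Extending the heads up a 2nd: E5 → F#5 → G5.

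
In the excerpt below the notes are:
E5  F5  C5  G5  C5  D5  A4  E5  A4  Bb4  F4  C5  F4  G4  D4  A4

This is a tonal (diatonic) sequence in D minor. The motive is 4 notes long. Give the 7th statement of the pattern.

G3 A3 E3 Bb3

Taking 4-note groups, the heads are E5, C5, A4, F4: the pattern moves down a 3rd.
Continuing the starts: D4 → Bb3 → G3.
Statement 7 starts on G3 and keeps the same diatonic contour: G3 A3 E3 Bb3.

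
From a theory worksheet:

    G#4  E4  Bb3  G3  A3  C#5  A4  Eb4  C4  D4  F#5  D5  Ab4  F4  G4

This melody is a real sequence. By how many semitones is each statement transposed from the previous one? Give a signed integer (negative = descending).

With a 5-note motive the entries are G#4, C#5, F#5, each up a 4th from the previous.
Counting half-steps from G#4 to C#5: 5.

5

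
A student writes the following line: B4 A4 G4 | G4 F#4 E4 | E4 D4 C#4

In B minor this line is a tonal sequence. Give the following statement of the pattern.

C#4 B3 A3

Unit = 3 notes; the statements start on B4, G4, E4, moving down a 3rd each time.
From C#4 the diatonic shape gives C#4 B3 A3.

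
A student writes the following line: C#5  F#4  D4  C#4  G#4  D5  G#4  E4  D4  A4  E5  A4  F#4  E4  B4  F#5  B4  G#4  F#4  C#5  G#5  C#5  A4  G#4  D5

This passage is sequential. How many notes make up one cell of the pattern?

There are 25 notes; a 5-note unit gives 5 cells:
C#5 F#4 D4 C#4 G#4 | D5 G#4 E4 D4 A4 | E5 A4 F#4 E4 B4 | F#5 B4 G#4 F#4 C#5 | G#5 C#5 A4 G#4 D5
That's a consistent up a 2nd shift per cell, and no other grouping gives one.

5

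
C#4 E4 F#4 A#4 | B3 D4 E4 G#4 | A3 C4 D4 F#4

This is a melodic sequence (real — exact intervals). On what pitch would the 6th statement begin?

Eb3

Unit = 4 notes; the statements start on C#4, B3, A3, moving down a 2nd each time.
Extending the heads down a 2nd: G3 → F3 → Eb3.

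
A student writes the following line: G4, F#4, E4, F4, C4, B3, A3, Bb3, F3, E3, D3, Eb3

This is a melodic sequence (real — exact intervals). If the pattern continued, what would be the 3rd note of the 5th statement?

C2

With 4-note cells, note 3 of each statement runs E4, A3, D3.
Each moves down a 5th. Continuing: G2 → C2.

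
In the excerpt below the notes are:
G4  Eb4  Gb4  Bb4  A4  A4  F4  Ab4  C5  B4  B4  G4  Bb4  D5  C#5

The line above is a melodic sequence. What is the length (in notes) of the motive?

Try groups of 5 (3 cells in 15 notes):
G4 Eb4 Gb4 Bb4 A4 | A4 F4 Ab4 C5 B4 | B4 G4 Bb4 D5 C#5
That's a consistent up a 2nd shift per cell, and no other grouping gives one.

5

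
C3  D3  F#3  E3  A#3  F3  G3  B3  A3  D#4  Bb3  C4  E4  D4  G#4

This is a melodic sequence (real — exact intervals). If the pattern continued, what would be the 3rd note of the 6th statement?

The unit is 5 notes. Position-3 pitches of the 3 shown cells: F#3, B3, E4.
Each moves up a 4th. Continuing: A4 → D5 → G5.

G5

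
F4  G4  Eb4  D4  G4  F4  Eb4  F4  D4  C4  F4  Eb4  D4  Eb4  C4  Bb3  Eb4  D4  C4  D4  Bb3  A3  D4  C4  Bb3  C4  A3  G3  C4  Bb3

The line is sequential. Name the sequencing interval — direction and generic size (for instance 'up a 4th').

Unit = 6 notes; the statements start on F4, Eb4, D4, C4, Bb3, moving down a 2nd each time.
From F4 to Eb4: down a 2nd.

down a 2nd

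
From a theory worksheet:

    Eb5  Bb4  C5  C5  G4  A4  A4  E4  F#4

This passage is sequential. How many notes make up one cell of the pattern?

Try groups of 3 (3 cells in 9 notes):
Eb5 Bb4 C5 | C5 G4 A4 | A4 E4 F#4
That's a consistent down a 3rd shift per cell, and no other grouping gives one.

3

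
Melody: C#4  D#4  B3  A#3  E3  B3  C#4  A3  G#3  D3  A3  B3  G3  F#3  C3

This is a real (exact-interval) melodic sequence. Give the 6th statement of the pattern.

Eb3 F3 Db3 C3 Gb2

Unit = 5 notes; the statements start on C#4, B3, A3, moving down a 2nd each time.
Carrying on: G3 → F3 → Eb3.
So cell 6 is Eb3 F3 Db3 C3 Gb2.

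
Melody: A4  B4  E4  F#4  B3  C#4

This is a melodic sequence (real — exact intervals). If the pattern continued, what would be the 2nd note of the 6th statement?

A#2

Grouping in 2s, the 2nd note of each cell is B4, F#4, C#4.
Carrying that down a 4th forward: G#3 → D#3 → A#2.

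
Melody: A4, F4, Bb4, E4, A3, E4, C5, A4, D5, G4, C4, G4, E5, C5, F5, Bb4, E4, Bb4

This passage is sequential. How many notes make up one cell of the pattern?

There are 18 notes; a 6-note unit gives 3 cells:
A4 F4 Bb4 E4 A3 E4 | C5 A4 D5 G4 C4 G4 | E5 C5 F5 Bb4 E4 Bb4
Every group is a transposition up a 3rd of the one before; no shorter unit works.

6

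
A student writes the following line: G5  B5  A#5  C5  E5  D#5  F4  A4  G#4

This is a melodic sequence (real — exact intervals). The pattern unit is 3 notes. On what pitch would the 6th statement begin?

Ab2

Unit = 3 notes; the statements start on G5, C5, F4, moving down a 5th each time.
Extending the heads down a 5th: Bb3 → Eb3 → Ab2.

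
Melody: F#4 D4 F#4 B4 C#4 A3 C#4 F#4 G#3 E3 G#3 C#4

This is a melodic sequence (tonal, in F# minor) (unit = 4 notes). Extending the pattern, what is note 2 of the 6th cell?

C#2

The unit is 4 notes. Position-2 pitches of the 3 shown cells: D4, A3, E3.
Carrying that down a 4th forward: B2 → F#2 → C#2.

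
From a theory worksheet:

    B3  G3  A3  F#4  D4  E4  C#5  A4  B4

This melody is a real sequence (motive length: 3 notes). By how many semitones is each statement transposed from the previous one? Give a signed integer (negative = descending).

7

Taking 3-note groups, the heads are B3, F#4, C#5: the pattern moves up a 5th.
Counting half-steps from B3 to F#4: 7.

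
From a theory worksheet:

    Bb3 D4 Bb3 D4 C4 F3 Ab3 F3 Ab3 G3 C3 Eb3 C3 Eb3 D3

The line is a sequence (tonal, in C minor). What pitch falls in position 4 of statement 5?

F2

The unit is 5 notes. Position-4 pitches of the 3 shown cells: D4, Ab3, Eb3.
Carrying that down a 4th forward: Bb2 → F2.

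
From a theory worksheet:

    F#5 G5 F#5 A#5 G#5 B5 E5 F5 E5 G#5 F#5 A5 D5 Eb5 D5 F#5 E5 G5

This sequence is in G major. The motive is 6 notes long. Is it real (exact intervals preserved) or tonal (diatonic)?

real

Each cell has the same semitone pattern (1, -1, 4, -2, 3) — intervals are preserved exactly.
And A#5 lies outside G major, so the sequence is real rather than tonal.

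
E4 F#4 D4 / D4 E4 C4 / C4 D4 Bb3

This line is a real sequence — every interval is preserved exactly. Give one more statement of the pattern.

Unit = 3 notes; the statements start on E4, D4, C4, moving down a 2nd each time.
From Bb3 the exact shape gives Bb3 C4 Ab3.

Bb3 C4 Ab3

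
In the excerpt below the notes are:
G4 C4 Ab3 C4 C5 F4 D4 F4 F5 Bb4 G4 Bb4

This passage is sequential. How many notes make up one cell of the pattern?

12 notes total. Splitting into 3 groups of 4:
G4 C4 Ab3 C4 | C5 F4 D4 F4 | F5 Bb4 G4 Bb4
That's a consistent up a 4th shift per cell, and no other grouping gives one.

4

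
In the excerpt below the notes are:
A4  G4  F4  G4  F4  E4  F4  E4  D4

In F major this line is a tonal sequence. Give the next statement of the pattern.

E4 D4 C4

Taking 3-note groups, the heads are A4, G4, F4: the pattern moves down a 2nd.
From E4 the diatonic shape gives E4 D4 C4.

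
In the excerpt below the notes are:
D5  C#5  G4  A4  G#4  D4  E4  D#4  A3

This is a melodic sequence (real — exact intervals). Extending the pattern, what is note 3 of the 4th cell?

E3

With 3-note cells, note 3 of each statement runs G4, D4, A3.
Each moves down a 4th; the next is E3.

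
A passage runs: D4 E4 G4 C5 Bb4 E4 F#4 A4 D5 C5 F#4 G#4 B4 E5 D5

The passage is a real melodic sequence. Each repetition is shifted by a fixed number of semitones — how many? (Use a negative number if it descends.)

With a 5-note motive the entries are D4, E4, F#4, each up a 2nd from the previous.
D4 to E4 spans +2 semitones.

2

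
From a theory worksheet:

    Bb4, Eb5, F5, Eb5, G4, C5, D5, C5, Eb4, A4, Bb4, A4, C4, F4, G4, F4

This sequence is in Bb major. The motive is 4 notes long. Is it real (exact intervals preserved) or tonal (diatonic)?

Every note is diatonic to Bb major.
Cell 1 has +5 semitones from note 1 to 2, but cell 3 has +6 — the interval quality changes while the contour stays the same, which is the hallmark of a tonal sequence.

tonal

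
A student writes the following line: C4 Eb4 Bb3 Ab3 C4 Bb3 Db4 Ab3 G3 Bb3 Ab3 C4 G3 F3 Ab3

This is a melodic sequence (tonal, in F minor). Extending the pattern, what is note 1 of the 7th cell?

Db3

Grouping in 5s, the 1st note of each cell is C4, Bb3, Ab3.
Carrying that down a 2nd forward: G3 → F3 → Eb3 → Db3.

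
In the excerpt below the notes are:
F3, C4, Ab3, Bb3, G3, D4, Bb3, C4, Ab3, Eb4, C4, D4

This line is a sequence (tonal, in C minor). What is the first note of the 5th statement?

The 4-note cells begin on F3, G3, Ab3 — each up a 2nd from the last.
Extending the heads up a 2nd: Bb3 → C4.

C4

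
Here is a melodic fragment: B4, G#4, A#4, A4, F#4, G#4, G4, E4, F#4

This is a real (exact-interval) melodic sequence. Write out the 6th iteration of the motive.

Db4 Bb3 C4

Taking 3-note groups, the heads are B4, A4, G4: the pattern moves down a 2nd.
Carrying on: F4 → Eb4 → Db4.
Statement 6 starts on Db4 and keeps the same exact contour: Db4 Bb3 C4.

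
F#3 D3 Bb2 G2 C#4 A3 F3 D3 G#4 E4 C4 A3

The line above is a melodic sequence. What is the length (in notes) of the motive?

4

Try groups of 4 (3 cells in 12 notes):
F#3 D3 Bb2 G2 | C#4 A3 F3 D3 | G#4 E4 C4 A3
Every group is a transposition up a 5th of the one before; no shorter unit works.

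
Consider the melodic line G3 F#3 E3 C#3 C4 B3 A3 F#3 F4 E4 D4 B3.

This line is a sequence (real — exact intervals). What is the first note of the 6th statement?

Ab5

Taking 4-note groups, the heads are G3, C4, F4: the pattern moves up a 4th.
Extending the heads up a 4th: Bb4 → Eb5 → Ab5.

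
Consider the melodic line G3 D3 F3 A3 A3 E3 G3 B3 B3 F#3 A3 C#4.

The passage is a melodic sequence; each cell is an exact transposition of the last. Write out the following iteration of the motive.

C#4 G#3 B3 D#4

Unit = 4 notes; the statements start on G3, A3, B3, moving up a 2nd each time.
Statement 4 starts on C#4 and keeps the same exact contour: C#4 G#3 B3 D#4.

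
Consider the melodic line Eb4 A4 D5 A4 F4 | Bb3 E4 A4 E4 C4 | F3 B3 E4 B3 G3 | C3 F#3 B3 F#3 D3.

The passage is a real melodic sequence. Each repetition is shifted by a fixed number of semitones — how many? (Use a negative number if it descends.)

With a 5-note motive the entries are Eb4, Bb3, F3, C3, each down a 4th from the previous.
Eb4 to Bb3 spans -5 semitones.

-5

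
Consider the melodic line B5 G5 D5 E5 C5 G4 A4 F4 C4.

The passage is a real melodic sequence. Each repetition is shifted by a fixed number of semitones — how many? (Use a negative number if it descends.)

-7

The 3-note cells begin on B5, E5, A4 — each down a 5th from the last.
B5 to E5 spans -7 semitones.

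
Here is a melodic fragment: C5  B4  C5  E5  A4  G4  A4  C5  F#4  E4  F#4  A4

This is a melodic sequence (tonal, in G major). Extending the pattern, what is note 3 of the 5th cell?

B3

With 4-note cells, note 3 of each statement runs C5, A4, F#4.
Extending down a 3rd: D4 → B3.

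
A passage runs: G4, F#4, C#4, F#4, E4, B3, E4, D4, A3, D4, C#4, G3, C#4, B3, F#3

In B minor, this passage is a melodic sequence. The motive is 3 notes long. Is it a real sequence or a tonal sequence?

Every note is diatonic to B minor.
Cell 1 has -1 semitones from note 1 to 2, but cell 2 has -2 — the interval quality changes while the contour stays the same, which is the hallmark of a tonal sequence.

tonal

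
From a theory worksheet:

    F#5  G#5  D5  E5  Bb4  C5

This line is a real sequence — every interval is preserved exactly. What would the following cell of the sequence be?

Gb4 Ab4

Unit = 2 notes; the statements start on F#5, D5, Bb4, moving down a 3rd each time.
So cell 4 is Gb4 Ab4.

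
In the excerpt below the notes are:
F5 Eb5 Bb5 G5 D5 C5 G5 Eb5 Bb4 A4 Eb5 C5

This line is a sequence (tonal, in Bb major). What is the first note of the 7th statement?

A3

With a 4-note motive the entries are F5, D5, Bb4, each down a 3rd from the previous.
Continuing: G4 → Eb4 → C4 → A3. Statement 7 starts on A3.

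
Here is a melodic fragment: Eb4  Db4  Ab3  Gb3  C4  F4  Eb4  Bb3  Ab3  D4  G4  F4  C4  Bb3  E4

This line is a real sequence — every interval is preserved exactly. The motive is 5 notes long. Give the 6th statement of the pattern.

C#5 B4 F#4 E4 A#4

Taking 5-note groups, the heads are Eb4, F4, G4: the pattern moves up a 2nd.
Carrying on: A4 → B4 → C#5.
From C#5 the exact shape gives C#5 B4 F#4 E4 A#4.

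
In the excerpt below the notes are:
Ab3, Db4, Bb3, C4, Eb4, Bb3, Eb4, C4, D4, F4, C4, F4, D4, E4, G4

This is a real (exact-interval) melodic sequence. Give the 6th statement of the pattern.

Unit = 5 notes; the statements start on Ab3, Bb3, C4, moving up a 2nd each time.
Carrying on: D4 → E4 → F#4.
From F#4 the exact shape gives F#4 B4 G#4 A#4 C#5.

F#4 B4 G#4 A#4 C#5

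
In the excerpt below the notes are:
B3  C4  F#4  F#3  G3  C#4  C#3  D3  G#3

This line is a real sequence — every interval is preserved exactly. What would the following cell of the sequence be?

Taking 3-note groups, the heads are B3, F#3, C#3: the pattern moves down a 4th.
So cell 4 is G#2 A2 D#3.

G#2 A2 D#3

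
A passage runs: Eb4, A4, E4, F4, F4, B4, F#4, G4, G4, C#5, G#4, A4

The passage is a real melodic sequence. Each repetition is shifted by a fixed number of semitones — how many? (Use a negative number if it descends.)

Taking 4-note groups, the heads are Eb4, F4, G4: the pattern moves up a 2nd.
Eb4→F4 is 65 − 63 = 2 semitones.

2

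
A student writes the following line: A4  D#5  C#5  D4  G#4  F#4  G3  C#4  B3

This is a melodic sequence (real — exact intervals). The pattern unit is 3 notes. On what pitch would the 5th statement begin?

F2

Unit = 3 notes; the statements start on A4, D4, G3, moving down a 5th each time.
Extending the heads down a 5th: C3 → F2.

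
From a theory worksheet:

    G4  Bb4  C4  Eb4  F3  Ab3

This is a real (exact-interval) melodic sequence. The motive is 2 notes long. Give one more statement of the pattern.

Bb2 Db3

Unit = 2 notes; the statements start on G4, C4, F3, moving down a 5th each time.
From Bb2 the exact shape gives Bb2 Db3.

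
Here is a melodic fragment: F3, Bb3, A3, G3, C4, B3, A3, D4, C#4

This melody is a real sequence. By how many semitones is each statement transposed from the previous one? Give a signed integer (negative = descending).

2

The 3-note cells begin on F3, G3, A3 — each up a 2nd from the last.
F3→G3 is 55 − 53 = 2 semitones.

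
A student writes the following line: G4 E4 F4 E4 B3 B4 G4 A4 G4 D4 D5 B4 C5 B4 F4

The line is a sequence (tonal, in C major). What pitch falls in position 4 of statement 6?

With 5-note cells, note 4 of each statement runs E4, G4, B4.
Extending up a 3rd: D5 → F5 → A5.

A5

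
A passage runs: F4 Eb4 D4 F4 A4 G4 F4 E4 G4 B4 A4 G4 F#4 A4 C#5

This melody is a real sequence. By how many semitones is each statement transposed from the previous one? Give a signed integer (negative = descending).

The 5-note cells begin on F4, G4, A4 — each up a 2nd from the last.
F4 to G4 spans +2 semitones.

2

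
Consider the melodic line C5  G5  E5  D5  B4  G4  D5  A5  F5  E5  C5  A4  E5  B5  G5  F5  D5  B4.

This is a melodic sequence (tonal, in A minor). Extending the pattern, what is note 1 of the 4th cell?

With 6-note cells, note 1 of each statement runs C5, D5, E5.
Each moves up a 2nd; the next is F5.

F5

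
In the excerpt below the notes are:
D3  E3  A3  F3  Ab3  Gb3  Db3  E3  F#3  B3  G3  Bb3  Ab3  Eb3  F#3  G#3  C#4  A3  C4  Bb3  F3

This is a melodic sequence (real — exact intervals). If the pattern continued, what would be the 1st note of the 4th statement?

G#3

The unit is 7 notes. Position-1 pitches of the 3 shown cells: D3, E3, F#3.
One more up a 2nd gives G#3.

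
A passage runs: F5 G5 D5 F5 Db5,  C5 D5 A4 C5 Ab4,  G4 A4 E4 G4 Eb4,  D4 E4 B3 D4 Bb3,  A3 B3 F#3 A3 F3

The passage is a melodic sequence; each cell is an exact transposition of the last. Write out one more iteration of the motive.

Taking 5-note groups, the heads are F5, C5, G4, D4, A3: the pattern moves down a 4th.
So cell 6 is E3 F#3 C#3 E3 C3.

E3 F#3 C#3 E3 C3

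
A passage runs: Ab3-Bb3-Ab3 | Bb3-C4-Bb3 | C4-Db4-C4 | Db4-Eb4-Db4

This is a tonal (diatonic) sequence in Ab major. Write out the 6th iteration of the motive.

F4 G4 F4

The 3-note cells begin on Ab3, Bb3, C4, Db4 — each up a 2nd from the last.
Extending up a 2nd: Eb4 → F4.
From F4 the diatonic shape gives F4 G4 F4.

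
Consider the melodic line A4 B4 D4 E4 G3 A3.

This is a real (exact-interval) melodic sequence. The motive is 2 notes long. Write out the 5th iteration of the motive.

F2 G2

Unit = 2 notes; the statements start on A4, D4, G3, moving down a 5th each time.
Continuing the starts: C3 → F2.
So cell 5 is F2 G2.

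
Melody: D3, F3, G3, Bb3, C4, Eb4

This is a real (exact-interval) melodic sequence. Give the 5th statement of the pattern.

Unit = 2 notes; the statements start on D3, G3, C4, moving up a 4th each time.
Carrying on: F4 → Bb4.
From Bb4 the exact shape gives Bb4 Db5.

Bb4 Db5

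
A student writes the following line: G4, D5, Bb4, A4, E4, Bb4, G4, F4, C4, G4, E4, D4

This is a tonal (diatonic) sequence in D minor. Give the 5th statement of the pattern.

F3 C4 A3 G3

Unit = 4 notes; the statements start on G4, E4, C4, moving down a 3rd each time.
Extending down a 3rd: A3 → F3.
Statement 5 starts on F3 and keeps the same diatonic contour: F3 C4 A3 G3.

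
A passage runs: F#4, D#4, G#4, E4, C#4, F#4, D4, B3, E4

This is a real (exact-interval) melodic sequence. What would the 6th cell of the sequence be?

Taking 3-note groups, the heads are F#4, E4, D4: the pattern moves down a 2nd.
Continuing the starts: C4 → Bb3 → Ab3.
Statement 6 starts on Ab3 and keeps the same exact contour: Ab3 F3 Bb3.

Ab3 F3 Bb3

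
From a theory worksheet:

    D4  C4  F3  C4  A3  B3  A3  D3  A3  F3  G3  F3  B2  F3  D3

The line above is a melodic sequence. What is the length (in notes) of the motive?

5

There are 15 notes; a 5-note unit gives 3 cells:
D4 C4 F3 C4 A3 | B3 A3 D3 A3 F3 | G3 F3 B2 F3 D3
Every group is a transposition down a 3rd of the one before; no shorter unit works.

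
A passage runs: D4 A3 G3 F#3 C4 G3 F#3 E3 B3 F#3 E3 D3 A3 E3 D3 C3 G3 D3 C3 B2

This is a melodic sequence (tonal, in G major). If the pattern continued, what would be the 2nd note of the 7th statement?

The unit is 4 notes. Position-2 pitches of the 5 shown cells: A3, G3, F#3, E3, D3.
Each moves down a 2nd. Continuing: C3 → B2.

B2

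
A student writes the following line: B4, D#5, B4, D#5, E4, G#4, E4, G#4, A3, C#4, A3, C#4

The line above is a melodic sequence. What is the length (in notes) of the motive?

There are 12 notes; a 4-note unit gives 3 cells:
B4 D#5 B4 D#5 | E4 G#4 E4 G#4 | A3 C#4 A3 C#4
Every group is a transposition down a 5th of the one before; no shorter unit works.

4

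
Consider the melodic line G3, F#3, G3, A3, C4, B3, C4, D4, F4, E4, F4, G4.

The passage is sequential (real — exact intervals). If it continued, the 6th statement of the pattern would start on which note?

Ab5

Unit = 4 notes; the statements start on G3, C4, F4, moving up a 4th each time.
Continuing: Bb4 → Eb5 → Ab5. Statement 6 starts on Ab5.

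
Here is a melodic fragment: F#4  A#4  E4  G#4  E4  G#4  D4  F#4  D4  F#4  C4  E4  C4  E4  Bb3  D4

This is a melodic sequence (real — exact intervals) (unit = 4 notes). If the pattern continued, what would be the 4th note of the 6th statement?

Bb3

The unit is 4 notes. Position-4 pitches of the 4 shown cells: G#4, F#4, E4, D4.
Carrying that down a 2nd forward: C4 → Bb3.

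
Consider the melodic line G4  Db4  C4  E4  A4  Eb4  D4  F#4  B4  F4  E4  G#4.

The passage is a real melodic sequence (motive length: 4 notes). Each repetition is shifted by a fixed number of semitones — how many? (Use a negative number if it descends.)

The 4-note cells begin on G4, A4, B4 — each up a 2nd from the last.
G4→A4 is 69 − 67 = 2 semitones.

2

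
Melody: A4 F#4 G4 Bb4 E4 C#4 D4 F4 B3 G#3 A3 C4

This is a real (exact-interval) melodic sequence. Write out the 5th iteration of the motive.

C#3 A#2 B2 D3

The 4-note cells begin on A4, E4, B3 — each down a 4th from the last.
Extending down a 4th: F#3 → C#3.
So cell 5 is C#3 A#2 B2 D3.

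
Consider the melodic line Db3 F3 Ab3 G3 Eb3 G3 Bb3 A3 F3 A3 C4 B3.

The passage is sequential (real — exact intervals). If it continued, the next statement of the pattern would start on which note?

G3

The 4-note cells begin on Db3, Eb3, F3 — each up a 2nd from the last.
The next head, up a 2nd from F3, is G3.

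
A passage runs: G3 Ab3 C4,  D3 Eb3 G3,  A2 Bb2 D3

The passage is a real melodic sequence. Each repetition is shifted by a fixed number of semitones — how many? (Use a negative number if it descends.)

With a 3-note motive the entries are G3, D3, A2, each down a 4th from the previous.
G3 to D3 spans -5 semitones.

-5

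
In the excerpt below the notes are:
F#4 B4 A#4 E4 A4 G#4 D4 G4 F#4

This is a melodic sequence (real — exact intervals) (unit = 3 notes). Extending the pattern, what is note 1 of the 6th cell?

Grouping in 3s, the 1st note of each cell is F#4, E4, D4.
Carrying that down a 2nd forward: C4 → Bb3 → Ab3.

Ab3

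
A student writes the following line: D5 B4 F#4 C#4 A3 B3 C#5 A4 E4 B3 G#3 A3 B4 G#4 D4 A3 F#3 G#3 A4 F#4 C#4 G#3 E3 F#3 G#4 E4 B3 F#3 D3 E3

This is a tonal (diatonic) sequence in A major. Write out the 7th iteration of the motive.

With a 6-note motive the entries are D5, C#5, B4, A4, G#4, each down a 2nd from the previous.
Carrying on: F#4 → E4.
From E4 the diatonic shape gives E4 C#4 G#3 D3 B2 C#3.

E4 C#4 G#3 D3 B2 C#3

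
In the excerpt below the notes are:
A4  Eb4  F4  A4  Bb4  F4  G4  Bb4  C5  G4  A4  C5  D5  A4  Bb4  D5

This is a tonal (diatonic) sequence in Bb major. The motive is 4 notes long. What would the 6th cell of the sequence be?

F5 C5 D5 F5

Taking 4-note groups, the heads are A4, Bb4, C5, D5: the pattern moves up a 2nd.
Continuing the starts: Eb5 → F5.
Statement 6 starts on F5 and keeps the same diatonic contour: F5 C5 D5 F5.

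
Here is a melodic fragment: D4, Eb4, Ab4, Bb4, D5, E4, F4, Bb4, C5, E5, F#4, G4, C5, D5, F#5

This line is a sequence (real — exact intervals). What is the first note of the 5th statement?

A#4

With a 5-note motive the entries are D4, E4, F#4, each up a 2nd from the previous.
Continuing: G#4 → A#4. Statement 5 starts on A#4.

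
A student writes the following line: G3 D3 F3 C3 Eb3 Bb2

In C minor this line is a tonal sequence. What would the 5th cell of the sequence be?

Taking 2-note groups, the heads are G3, F3, Eb3: the pattern moves down a 2nd.
Extending down a 2nd: D3 → C3.
Statement 5 starts on C3 and keeps the same diatonic contour: C3 G2.

C3 G2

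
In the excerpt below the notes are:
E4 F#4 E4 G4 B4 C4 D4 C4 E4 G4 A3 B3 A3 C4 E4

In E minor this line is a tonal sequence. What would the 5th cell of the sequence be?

D3 E3 D3 F#3 A3

With a 5-note motive the entries are E4, C4, A3, each down a 3rd from the previous.
Extending down a 3rd: F#3 → D3.
From D3 the diatonic shape gives D3 E3 D3 F#3 A3.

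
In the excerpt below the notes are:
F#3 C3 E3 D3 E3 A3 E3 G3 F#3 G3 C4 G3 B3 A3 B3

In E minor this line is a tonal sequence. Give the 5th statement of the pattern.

G4 D4 F#4 E4 F#4

With a 5-note motive the entries are F#3, A3, C4, each up a 3rd from the previous.
Continuing the starts: E4 → G4.
Statement 5 starts on G4 and keeps the same diatonic contour: G4 D4 F#4 E4 F#4.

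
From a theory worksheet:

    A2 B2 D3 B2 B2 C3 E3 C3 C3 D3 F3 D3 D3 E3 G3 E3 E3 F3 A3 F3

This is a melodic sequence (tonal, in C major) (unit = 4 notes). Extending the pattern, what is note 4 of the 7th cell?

With 4-note cells, note 4 of each statement runs B2, C3, D3, E3, F3.
Extending up a 2nd: G3 → A3.

A3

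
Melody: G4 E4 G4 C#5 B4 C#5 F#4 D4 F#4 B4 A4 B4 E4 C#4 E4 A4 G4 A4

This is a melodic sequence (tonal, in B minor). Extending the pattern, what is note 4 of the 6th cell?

With 6-note cells, note 4 of each statement runs C#5, B4, A4.
Extending down a 2nd: G4 → F#4 → E4.

E4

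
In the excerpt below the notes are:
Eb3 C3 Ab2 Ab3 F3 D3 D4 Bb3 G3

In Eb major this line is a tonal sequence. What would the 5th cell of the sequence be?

C5 Ab4 F4

Unit = 3 notes; the statements start on Eb3, Ab3, D4, moving up a 4th each time.
Continuing the starts: G4 → C5.
From C5 the diatonic shape gives C5 Ab4 F4.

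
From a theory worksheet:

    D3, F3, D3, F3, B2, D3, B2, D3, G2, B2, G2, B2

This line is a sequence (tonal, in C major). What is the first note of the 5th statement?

Taking 4-note groups, the heads are D3, B2, G2: the pattern moves down a 3rd.
Extending the heads down a 3rd: E2 → C2.

C2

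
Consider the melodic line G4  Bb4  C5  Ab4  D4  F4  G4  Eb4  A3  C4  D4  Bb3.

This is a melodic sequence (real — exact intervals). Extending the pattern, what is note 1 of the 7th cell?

C#2

Grouping in 4s, the 1st note of each cell is G4, D4, A3.
Carrying that down a 4th forward: E3 → B2 → F#2 → C#2.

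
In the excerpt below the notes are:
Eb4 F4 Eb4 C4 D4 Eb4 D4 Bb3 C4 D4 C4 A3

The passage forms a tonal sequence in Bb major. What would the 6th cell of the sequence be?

Unit = 4 notes; the statements start on Eb4, D4, C4, moving down a 2nd each time.
Extending down a 2nd: Bb3 → A3 → G3.
From G3 the diatonic shape gives G3 A3 G3 Eb3.

G3 A3 G3 Eb3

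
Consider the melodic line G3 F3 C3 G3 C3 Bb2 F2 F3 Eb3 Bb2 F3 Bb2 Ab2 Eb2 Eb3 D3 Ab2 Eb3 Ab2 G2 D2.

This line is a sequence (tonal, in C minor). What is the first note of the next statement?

D3

The 7-note cells begin on G3, F3, Eb3 — each down a 2nd from the last.
The next head, down a 2nd from Eb3, is D3.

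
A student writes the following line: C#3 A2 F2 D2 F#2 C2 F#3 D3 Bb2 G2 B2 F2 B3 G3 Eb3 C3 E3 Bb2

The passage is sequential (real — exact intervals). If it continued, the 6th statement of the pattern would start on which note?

D5

Unit = 6 notes; the statements start on C#3, F#3, B3, moving up a 4th each time.
Extending the heads up a 4th: E4 → A4 → D5.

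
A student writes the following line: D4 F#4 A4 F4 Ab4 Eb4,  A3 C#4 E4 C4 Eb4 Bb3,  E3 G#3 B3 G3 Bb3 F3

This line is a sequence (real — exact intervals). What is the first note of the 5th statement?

The 6-note cells begin on D4, A3, E3 — each down a 4th from the last.
Extending the heads down a 4th: B2 → F#2.

F#2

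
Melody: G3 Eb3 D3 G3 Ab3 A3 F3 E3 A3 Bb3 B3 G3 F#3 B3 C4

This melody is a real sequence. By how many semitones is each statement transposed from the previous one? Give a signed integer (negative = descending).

2

With a 5-note motive the entries are G3, A3, B3, each up a 2nd from the previous.
G3 to A3 spans +2 semitones.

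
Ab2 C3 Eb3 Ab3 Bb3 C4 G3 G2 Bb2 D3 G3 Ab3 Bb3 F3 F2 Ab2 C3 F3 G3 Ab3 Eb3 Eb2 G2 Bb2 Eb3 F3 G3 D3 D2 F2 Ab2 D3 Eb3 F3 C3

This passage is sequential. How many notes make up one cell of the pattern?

7

35 notes total. Splitting into 5 groups of 7:
Ab2 C3 Eb3 Ab3 Bb3 C4 G3 | G2 Bb2 D3 G3 Ab3 Bb3 F3 | F2 Ab2 C3 F3 G3 Ab3 Eb3 | Eb2 G2 Bb2 Eb3 F3 G3 D3 | D2 F2 Ab2 D3 Eb3 F3 C3
Each cell is the previous one down a 2nd — so the unit is 7 notes.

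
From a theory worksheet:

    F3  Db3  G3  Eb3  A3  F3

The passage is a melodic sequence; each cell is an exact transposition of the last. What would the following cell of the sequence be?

B3 G3

Taking 2-note groups, the heads are F3, G3, A3: the pattern moves up a 2nd.
From B3 the exact shape gives B3 G3.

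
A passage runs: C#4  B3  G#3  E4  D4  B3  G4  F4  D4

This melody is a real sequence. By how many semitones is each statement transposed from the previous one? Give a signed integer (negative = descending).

The 3-note cells begin on C#4, E4, G4 — each up a 3rd from the last.
Counting half-steps from C#4 to E4: 3.

3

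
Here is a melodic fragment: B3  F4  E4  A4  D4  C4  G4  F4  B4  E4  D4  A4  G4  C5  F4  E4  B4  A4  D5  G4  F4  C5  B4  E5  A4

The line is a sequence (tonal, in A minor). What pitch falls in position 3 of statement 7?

With 5-note cells, note 3 of each statement runs E4, F4, G4, A4, B4.
Carrying that up a 2nd forward: C5 → D5.

D5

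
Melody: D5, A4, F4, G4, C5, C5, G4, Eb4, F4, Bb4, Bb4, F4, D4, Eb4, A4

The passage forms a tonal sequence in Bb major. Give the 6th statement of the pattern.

F4 C4 A3 Bb3 Eb4

Taking 5-note groups, the heads are D5, C5, Bb4: the pattern moves down a 2nd.
Extending down a 2nd: A4 → G4 → F4.
Statement 6 starts on F4 and keeps the same diatonic contour: F4 C4 A3 Bb3 Eb4.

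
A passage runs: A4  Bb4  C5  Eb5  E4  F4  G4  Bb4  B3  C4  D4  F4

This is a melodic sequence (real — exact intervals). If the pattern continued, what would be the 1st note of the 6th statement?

G#2

Grouping in 4s, the 1st note of each cell is A4, E4, B3.
Extending down a 4th: F#3 → C#3 → G#2.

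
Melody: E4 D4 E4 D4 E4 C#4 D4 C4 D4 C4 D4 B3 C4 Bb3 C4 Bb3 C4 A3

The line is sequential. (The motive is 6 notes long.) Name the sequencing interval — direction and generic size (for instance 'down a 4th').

down a 2nd

Taking 6-note groups, the heads are E4, D4, C4: the pattern moves down a 2nd.
E4 to D4 is down a 2nd.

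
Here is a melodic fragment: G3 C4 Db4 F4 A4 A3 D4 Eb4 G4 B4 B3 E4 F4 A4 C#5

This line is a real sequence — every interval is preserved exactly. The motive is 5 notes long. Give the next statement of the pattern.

With a 5-note motive the entries are G3, A3, B3, each up a 2nd from the previous.
From C#4 the exact shape gives C#4 F#4 G4 B4 D#5.

C#4 F#4 G4 B4 D#5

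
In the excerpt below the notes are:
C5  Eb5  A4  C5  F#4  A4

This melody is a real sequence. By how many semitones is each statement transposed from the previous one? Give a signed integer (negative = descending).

-3

Unit = 2 notes; the statements start on C5, A4, F#4, moving down a 3rd each time.
Counting half-steps from C5 to A4: -3.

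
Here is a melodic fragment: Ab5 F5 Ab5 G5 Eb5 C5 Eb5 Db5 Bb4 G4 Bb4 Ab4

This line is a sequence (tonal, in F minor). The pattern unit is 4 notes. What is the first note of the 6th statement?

Taking 4-note groups, the heads are Ab5, Eb5, Bb4: the pattern moves down a 4th.
Extending the heads down a 4th: F4 → C4 → G3.

G3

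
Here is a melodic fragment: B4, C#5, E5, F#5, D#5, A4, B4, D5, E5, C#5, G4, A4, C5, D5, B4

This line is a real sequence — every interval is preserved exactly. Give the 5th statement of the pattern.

Eb4 F4 Ab4 Bb4 G4

With a 5-note motive the entries are B4, A4, G4, each down a 2nd from the previous.
Carrying on: F4 → Eb4.
From Eb4 the exact shape gives Eb4 F4 Ab4 Bb4 G4.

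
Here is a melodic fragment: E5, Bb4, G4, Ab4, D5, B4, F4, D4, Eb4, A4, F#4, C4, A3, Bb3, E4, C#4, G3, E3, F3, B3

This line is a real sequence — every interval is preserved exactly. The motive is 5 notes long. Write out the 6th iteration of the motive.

Unit = 5 notes; the statements start on E5, B4, F#4, C#4, moving down a 4th each time.
Carrying on: G#3 → D#3.
So cell 6 is D#3 A2 F#2 G2 C#3.

D#3 A2 F#2 G2 C#3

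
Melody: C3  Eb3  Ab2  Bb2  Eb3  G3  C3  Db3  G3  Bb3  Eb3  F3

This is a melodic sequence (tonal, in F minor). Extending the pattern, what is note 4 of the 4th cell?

Ab3

Grouping in 4s, the 4th note of each cell is Bb2, Db3, F3.
Each moves up a 3rd; the next is Ab3.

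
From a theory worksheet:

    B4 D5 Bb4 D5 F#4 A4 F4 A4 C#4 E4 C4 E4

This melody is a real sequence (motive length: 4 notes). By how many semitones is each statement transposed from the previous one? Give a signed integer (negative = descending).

Taking 4-note groups, the heads are B4, F#4, C#4: the pattern moves down a 4th.
B4 to F#4 spans -5 semitones.

-5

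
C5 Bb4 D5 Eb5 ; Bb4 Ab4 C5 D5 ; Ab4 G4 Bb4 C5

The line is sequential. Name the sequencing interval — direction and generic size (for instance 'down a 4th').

With a 4-note motive the entries are C5, Bb4, Ab4, each down a 2nd from the previous.
From C5 to Bb4: down a 2nd.

down a 2nd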